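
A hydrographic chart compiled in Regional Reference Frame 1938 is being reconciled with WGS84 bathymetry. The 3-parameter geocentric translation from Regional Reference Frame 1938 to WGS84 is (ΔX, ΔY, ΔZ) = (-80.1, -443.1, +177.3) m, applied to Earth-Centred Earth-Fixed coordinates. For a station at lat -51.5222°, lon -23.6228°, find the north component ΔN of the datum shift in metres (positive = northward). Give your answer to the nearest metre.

At φ = -51.5222°, λ = -23.6228°: sin φ = -0.782849, cos φ = 0.622211, sin λ = -0.400714, cos λ = 0.916203.
ΔN = −sin φ cos λ·ΔX − sin φ sin λ·ΔY + cos φ·ΔZ = −(-0.782849)(0.916203)(-80.1) − (-0.782849)(-0.400714)(-443.1) + (0.622211)(177.3) = 191.87 m.

ΔN = 192 m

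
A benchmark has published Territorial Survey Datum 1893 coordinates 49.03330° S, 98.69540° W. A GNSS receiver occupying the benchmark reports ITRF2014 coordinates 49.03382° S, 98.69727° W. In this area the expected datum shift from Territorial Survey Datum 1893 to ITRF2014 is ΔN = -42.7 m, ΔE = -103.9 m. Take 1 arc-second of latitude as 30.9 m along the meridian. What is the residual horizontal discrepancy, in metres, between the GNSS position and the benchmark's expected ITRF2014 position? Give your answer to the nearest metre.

Observed coordinate differences: Δφ = -0.00052°, Δλ = -0.00187°.
Converting to metres (1° lat = 111240 m, cos φ = 0.655620): observed ΔN = -57.8 m, observed ΔE = -136.4 m.
Subtracting the expected shift leaves a residual of -57.8 − (-42.7) = -15.1 m north and -136.4 − (-103.9) = -32.5 m east.
Residual distance = √((-15.1)² + (-32.5)²) = 35.8 m.

36 m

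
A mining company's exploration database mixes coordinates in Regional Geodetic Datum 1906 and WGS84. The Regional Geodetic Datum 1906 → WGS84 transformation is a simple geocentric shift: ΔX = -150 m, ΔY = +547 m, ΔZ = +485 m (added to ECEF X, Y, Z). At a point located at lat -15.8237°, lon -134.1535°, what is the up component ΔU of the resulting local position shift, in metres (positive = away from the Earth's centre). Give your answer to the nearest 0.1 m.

ΔU = -409.3 m

The local up (radial) axis is (cos φ cos λ, cos φ sin λ, sin φ), giving ΔU = 100.528 − 377.587 − 132.249 = -409.31 m.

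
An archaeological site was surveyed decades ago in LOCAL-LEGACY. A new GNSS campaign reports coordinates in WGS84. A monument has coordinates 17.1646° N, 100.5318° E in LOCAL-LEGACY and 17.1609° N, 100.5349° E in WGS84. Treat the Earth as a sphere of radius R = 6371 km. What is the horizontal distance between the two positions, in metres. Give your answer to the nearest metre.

527 m

Δφ = 17.1609° − 17.1646° = -0.0037°; Δλ = 100.5349° − 100.5318° = +0.0031°.
1° along a meridian = πR/180 = 111195 m.
ΔN = Δφ × 111195 = -411.4 m; ΔE = Δλ × 111195 × cos(17.1646°) = +0.0031 × 111195 × 0.955461 = 329.4 m.
Distance = √(ΔE² + ΔN²) = √(329.4² + (-411.4)²) = 527.0 m.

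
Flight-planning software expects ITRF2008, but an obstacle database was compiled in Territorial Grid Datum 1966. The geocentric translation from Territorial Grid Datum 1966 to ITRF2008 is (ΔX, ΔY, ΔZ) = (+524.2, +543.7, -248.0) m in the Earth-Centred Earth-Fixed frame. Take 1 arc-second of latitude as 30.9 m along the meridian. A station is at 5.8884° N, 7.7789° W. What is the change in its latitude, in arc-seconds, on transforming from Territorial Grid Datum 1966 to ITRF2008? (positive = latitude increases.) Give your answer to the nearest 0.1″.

Δφ = -9.5″

sin φ = 0.102591, cos φ = 0.994724, sin λ = -0.135351, cos λ = 0.990798.
North component: ΔN = −sin φ cos λ·ΔX − sin φ sin λ·ΔY + cos φ·ΔZ = −(0.102591)(0.990798)(524.2) − (0.102591)(-0.135351)(543.7) + (0.994724)(-248.0) = -292.43 m.
1° of latitude spans 3600 × 30.90 = 111240 m, so Δφ = -292.43 / 111240 × 3600 = -9.464″.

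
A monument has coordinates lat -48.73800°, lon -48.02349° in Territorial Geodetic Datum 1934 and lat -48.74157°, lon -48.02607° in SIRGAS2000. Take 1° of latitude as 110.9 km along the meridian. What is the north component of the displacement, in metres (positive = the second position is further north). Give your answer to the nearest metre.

ΔN = -396 m

Δφ = -48.74157° − -48.73800° = -0.00357°; Δλ = -48.02607° − -48.02349° = -0.00258°.
ΔN = Δφ × 110900 = -395.9 m; ΔE = Δλ × 110900 × cos(-48.73800°) = -0.00258 × 110900 × 0.659503 = -188.7 m.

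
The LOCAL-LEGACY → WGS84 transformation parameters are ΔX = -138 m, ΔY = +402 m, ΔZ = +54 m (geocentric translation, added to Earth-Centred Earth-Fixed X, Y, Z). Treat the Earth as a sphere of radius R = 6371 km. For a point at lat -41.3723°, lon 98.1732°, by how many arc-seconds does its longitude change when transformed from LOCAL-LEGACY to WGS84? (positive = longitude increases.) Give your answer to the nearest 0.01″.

Δλ = 3.43″

sin φ = -0.660949, cos φ = 0.750431, sin λ = 0.989843, cos λ = -0.142166.
East component: ΔE = −sin λ·ΔX + cos λ·ΔY = −(0.989843)(-138) + (-0.142166)(402) = 79.45 m.
1° of latitude spans πR/180 = 111195 m; at latitude φ, 1° of longitude spans that × cos φ = 83444.1 m, so Δλ = 79.45 / 83444.1 × 3600 = 3.428″.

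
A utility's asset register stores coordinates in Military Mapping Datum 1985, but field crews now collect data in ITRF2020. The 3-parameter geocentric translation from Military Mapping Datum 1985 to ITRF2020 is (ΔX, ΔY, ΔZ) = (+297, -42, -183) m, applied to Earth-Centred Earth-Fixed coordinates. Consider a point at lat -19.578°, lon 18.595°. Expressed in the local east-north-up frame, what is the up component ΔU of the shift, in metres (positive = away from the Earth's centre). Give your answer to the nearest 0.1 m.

ΔU = 313.9 m

The local up (radial) axis is (cos φ cos λ, cos φ sin λ, sin φ), giving ΔU = 265.221 − 12.619 + 61.321 = 313.92 m.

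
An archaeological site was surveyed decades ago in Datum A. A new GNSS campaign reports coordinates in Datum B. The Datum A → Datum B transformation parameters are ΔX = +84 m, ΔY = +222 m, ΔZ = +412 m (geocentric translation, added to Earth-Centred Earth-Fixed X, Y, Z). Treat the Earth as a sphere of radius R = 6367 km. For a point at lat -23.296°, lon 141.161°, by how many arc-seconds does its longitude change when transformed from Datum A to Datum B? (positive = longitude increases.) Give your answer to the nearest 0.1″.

sin φ = -0.395481, cos φ = 0.918474, sin λ = 0.627134, cos λ = -0.778911.
East component: ΔE = −sin λ·ΔX + cos λ·ΔY = −(0.627134)(84) + (-0.778911)(222) = -225.60 m.
1° of latitude spans πR/180 = 111125 m; at latitude φ, 1° of longitude spans that × cos φ = 102065.5 m, so Δλ = -225.60 / 102065.5 × 3600 = -7.957″.

Δλ = -8.0″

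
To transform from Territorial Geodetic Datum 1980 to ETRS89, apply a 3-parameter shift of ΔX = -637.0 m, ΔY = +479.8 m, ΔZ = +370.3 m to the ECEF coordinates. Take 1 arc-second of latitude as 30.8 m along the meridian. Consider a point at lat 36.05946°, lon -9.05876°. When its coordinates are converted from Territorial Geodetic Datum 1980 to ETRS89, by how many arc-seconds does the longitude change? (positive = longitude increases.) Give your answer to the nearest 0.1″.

sin φ = 0.588625, cos φ = 0.808407, sin λ = -0.157447, cos λ = 0.987527.
East component: ΔE = −sin λ·ΔX + cos λ·ΔY = −(-0.157447)(-637.0) + (0.987527)(479.8) = 373.52 m.
1° of latitude spans 3600 × 30.80 = 110880 m; at latitude φ, 1° of longitude spans that × cos φ = 89636.1 m, so Δλ = 373.52 / 89636.1 × 3600 = 15.002″.

Δλ = 15.0″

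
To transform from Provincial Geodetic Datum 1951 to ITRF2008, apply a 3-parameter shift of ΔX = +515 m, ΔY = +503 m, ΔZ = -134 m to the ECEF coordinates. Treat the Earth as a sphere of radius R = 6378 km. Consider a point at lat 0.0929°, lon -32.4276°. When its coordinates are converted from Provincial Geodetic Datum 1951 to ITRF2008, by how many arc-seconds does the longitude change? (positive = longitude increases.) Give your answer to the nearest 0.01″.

sin φ = 0.001621, cos φ = 0.999999, sin λ = -0.536233, cos λ = 0.844070.
East component: ΔE = −sin λ·ΔX + cos λ·ΔY = −(-0.536233)(515) + (0.844070)(503) = 700.73 m.
1° of latitude spans πR/180 = 111317 m; at latitude φ, 1° of longitude spans that × cos φ = 111317.0 m, so Δλ = 700.73 / 111317.0 × 3600 = 22.662″.

Δλ = 22.66″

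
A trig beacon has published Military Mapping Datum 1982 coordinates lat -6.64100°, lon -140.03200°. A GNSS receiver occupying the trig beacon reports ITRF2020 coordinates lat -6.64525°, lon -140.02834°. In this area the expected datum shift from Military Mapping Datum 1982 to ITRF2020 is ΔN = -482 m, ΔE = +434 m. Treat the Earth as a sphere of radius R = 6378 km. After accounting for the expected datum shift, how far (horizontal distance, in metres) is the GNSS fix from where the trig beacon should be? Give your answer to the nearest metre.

31 m

Observed coordinate differences: Δφ = -0.00425°, Δλ = +0.00366°.
Converting to metres (1° lat = 111317 m, cos φ = 0.993290): observed ΔN = -473.1 m, observed ΔE = 404.7 m.
Subtracting the expected shift leaves a residual of -473.1 − (-482) = 8.9 m north and 404.7 − (434) = -29.3 m east.
Residual distance = √(8.9² + (-29.3)²) = 30.6 m.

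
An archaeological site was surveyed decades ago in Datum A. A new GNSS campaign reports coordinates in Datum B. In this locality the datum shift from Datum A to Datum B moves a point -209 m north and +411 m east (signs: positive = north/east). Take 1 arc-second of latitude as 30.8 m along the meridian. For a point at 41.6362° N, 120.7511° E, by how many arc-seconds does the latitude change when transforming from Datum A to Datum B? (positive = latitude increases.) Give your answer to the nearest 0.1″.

1″ of latitude = 30.80 m, so Δφ = -209.0 / 30.80 = -6.786″.

Δφ = -6.8″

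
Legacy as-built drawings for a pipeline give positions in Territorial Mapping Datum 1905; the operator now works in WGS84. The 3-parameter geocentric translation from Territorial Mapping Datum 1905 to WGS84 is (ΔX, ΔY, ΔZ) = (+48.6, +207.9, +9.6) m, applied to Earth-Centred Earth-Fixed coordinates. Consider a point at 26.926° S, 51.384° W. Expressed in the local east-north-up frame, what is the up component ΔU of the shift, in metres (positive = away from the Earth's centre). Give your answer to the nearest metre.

The local up (radial) axis is (cos φ cos λ, cos φ sin λ, sin φ), giving ΔU = 27.043 − 144.832 − 4.347 = -122.14 m.

ΔU = -122 m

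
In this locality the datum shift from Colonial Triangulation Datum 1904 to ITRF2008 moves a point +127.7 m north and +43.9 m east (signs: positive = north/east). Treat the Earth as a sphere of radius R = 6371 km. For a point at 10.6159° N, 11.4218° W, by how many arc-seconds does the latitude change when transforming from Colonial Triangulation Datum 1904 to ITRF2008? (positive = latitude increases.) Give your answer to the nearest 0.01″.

Δφ = 4.13″

On a sphere of radius R, 1 rad of latitude = R, so Δφ = ΔN / R = 127.7 / 6371000 = 2.0044e-05 rad = 4.134″.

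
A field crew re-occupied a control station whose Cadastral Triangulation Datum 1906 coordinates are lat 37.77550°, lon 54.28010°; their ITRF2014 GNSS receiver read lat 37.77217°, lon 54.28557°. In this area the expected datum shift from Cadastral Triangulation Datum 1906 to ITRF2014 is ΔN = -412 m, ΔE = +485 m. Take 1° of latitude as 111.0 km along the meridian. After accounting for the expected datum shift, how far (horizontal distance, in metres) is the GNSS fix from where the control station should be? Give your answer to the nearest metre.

43 m

Observed coordinate differences: Δφ = -0.00333°, Δλ = +0.00547°.
Converting to metres (1° lat = 111000 m, cos φ = 0.790417): observed ΔN = -369.6 m, observed ΔE = 479.9 m.
Subtracting the expected shift leaves a residual of -369.6 − (-412) = 42.4 m north and 479.9 − (485) = -5.1 m east.
Residual distance = √(42.4² + (-5.1)²) = 42.7 m.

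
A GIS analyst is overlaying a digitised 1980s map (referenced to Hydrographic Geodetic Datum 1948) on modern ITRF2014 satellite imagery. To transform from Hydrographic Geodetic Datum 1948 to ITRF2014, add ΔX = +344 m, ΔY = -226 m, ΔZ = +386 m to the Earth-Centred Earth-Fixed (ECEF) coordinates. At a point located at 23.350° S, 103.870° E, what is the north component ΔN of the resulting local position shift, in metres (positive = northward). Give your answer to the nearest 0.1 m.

ΔN = 234.7 m

At φ = -23.350°, λ = 103.870°: sin φ = -0.396347, cos φ = 0.918101, sin λ = 0.970842, cos λ = -0.239720.
ΔN = −sin φ cos λ·ΔX − sin φ sin λ·ΔY + cos φ·ΔZ = −(-0.396347)(-0.239720)(344) − (-0.396347)(0.970842)(-226) + (0.918101)(386) = 234.74 m.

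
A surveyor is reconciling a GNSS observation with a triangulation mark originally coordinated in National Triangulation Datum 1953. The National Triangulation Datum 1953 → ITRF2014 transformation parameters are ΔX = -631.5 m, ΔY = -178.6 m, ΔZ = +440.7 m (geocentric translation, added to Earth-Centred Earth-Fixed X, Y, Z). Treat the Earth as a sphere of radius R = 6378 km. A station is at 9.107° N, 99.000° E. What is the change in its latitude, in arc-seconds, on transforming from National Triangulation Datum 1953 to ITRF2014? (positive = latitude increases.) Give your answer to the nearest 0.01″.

Δφ = 14.47″

sin φ = 0.158279, cos φ = 0.987394, sin λ = 0.987688, cos λ = -0.156434.
North component: ΔN = −sin φ cos λ·ΔX − sin φ sin λ·ΔY + cos φ·ΔZ = −(0.158279)(-0.156434)(-631.5) − (0.158279)(0.987688)(-178.6) + (0.987394)(440.7) = 447.43 m.
1° of latitude spans πR/180 = 111317 m, so Δφ = 447.43 / 111317 × 3600 = 14.470″.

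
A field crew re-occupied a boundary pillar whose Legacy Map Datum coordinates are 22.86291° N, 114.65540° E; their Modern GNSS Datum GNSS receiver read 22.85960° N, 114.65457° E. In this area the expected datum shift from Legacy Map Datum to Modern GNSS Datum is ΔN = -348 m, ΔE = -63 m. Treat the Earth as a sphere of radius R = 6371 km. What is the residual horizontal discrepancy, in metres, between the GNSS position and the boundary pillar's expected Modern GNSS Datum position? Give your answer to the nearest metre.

30 m

Observed coordinate differences: Δφ = -0.00331°, Δλ = -0.00083°.
Converting to metres (1° lat = 111195 m, cos φ = 0.921437): observed ΔN = -368.1 m, observed ΔE = -85.0 m.
Subtracting the expected shift leaves a residual of -368.1 − (-348) = -20.1 m north and -85.0 − (-63) = -22.0 m east.
Residual distance = √((-20.1)² + (-22.0)²) = 29.8 m.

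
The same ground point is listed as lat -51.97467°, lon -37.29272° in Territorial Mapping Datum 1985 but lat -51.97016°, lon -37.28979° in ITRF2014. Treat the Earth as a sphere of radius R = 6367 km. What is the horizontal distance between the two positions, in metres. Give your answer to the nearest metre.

Δφ = -51.97016° − -51.97467° = +0.00451°; Δλ = -37.28979° − -37.29272° = +0.00293°.
1° along a meridian = πR/180 = 111125 m.
ΔN = Δφ × 111125 = 501.2 m; ΔE = Δλ × 111125 × cos(-51.97467°) = +0.00293 × 111125 × 0.616010 = 200.6 m.
Distance = √(ΔE² + ΔN²) = √(200.6² + 501.2²) = 539.8 m.

540 m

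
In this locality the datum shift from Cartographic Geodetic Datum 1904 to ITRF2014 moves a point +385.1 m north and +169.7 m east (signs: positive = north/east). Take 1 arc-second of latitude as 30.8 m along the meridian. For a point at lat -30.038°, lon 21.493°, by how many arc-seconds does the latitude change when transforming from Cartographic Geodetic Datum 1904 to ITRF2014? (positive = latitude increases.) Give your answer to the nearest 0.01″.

Δφ = 12.50″

1″ of latitude = 30.80 m, so Δφ = 385.1 / 30.80 = 12.503″.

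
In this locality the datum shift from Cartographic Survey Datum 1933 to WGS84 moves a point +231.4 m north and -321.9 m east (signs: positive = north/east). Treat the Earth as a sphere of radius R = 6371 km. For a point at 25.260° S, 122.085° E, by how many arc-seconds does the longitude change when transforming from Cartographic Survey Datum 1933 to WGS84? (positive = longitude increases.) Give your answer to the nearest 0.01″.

At latitude -25.260°, cos φ = 0.904381.
One radian of longitude at latitude φ spans R cos φ, so Δλ = ΔE / (R cos φ) = -321.9 / (6371000 × 0.904381) = -5.5868e-05 rad = -11.524″.

Δλ = -11.52″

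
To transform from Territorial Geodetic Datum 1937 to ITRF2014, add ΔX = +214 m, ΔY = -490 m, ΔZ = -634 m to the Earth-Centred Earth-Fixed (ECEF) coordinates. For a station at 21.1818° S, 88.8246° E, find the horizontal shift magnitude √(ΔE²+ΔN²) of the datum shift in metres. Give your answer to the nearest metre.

799 m

The local east axis at (φ, λ) is (−sin λ, cos λ, 0), so ΔE = −sin(88.8246°)·214 + cos(88.8246°)·(-490) = -224.01 m.
The local north axis is (−sin φ cos λ, −sin φ sin λ, cos φ), giving ΔN = 1.586 − 177.014 − 591.166 = -766.59 m.
Horizontal magnitude = √(ΔE² + ΔN²) = √((-224.01)² + (-766.59)²) = 798.65 m.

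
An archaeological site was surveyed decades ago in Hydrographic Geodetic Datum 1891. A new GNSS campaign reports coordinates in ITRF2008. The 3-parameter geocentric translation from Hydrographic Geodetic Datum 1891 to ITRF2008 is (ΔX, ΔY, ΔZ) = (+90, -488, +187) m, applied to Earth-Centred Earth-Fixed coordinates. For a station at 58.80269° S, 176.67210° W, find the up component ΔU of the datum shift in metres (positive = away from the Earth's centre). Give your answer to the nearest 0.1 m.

ΔU = -191.8 m

The local up (radial) axis is (cos φ cos λ, cos φ sin λ, sin φ), giving ΔU = -46.540 + 14.674 − 159.958 = -191.82 m.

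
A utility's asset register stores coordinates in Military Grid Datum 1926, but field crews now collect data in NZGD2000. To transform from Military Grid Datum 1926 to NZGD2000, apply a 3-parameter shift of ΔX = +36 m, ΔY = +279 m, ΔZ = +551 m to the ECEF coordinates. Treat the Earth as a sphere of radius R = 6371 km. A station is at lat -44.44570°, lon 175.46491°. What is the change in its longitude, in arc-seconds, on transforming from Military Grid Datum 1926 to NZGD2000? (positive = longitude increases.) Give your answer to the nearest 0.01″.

sin φ = -0.700233, cos φ = 0.713914, sin λ = 0.079070, cos λ = -0.996869.
East component: ΔE = −sin λ·ΔX + cos λ·ΔY = −(0.079070)(36) + (-0.996869)(279) = -280.97 m.
1° of latitude spans πR/180 = 111195 m; at latitude φ, 1° of longitude spans that × cos φ = 79383.7 m, so Δλ = -280.97 / 79383.7 × 3600 = -12.742″.

Δλ = -12.74″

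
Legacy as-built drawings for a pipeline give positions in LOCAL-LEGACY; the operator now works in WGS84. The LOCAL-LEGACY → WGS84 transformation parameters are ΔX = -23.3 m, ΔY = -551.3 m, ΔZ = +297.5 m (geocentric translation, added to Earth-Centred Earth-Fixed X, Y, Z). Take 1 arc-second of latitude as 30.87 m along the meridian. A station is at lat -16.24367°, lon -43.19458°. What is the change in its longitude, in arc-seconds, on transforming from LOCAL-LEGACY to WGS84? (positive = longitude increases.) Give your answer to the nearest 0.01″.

sin φ = -0.279723, cos φ = 0.960081, sin λ = -0.684478, cos λ = 0.729033.
East component: ΔE = −sin λ·ΔX + cos λ·ΔY = −(-0.684478)(-23.3) + (0.729033)(-551.3) = -417.86 m.
1° of latitude spans 3600 × 30.87 = 111132 m; at latitude φ, 1° of longitude spans that × cos φ = 106695.7 m, so Δλ = -417.86 / 106695.7 × 3600 = -14.099″.

Δλ = -14.10″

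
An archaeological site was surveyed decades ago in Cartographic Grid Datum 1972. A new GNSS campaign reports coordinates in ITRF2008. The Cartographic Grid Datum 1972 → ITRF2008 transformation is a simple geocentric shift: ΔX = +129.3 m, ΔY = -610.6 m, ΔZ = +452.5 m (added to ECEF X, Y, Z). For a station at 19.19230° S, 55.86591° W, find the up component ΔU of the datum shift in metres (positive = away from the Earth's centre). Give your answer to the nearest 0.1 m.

At φ = -19.19230°, λ = -55.86591°: sin φ = -0.328740, cos φ = 0.944421, sin λ = -0.827727, cos λ = 0.561132.
ΔU = cos φ cos λ·ΔX + cos φ sin λ·ΔY + sin φ·ΔZ = (0.944421)(0.561132)(129.3) + (0.944421)(-0.827727)(-610.6) + (-0.328740)(452.5) = 397.09 m.

ΔU = 397.1 m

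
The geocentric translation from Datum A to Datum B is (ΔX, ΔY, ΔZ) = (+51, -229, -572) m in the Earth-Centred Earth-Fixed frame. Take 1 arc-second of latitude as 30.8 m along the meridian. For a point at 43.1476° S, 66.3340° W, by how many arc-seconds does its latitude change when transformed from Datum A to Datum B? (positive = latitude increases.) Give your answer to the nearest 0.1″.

sin φ = -0.683880, cos φ = 0.729594, sin λ = -0.915901, cos λ = 0.401404.
North component: ΔN = −sin φ cos λ·ΔX − sin φ sin λ·ΔY + cos φ·ΔZ = −(-0.683880)(0.401404)(51) − (-0.683880)(-0.915901)(-229) + (0.729594)(-572) = -259.89 m.
1° of latitude spans 3600 × 30.80 = 110880 m, so Δφ = -259.89 / 110880 × 3600 = -8.438″.

Δφ = -8.4″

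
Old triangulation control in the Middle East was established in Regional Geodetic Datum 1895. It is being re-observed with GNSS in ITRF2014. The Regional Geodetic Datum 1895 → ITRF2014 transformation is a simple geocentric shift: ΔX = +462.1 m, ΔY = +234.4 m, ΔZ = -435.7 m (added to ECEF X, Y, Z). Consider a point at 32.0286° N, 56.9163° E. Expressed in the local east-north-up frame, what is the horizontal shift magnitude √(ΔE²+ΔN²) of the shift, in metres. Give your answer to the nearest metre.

At φ = 32.0286°, λ = 56.9163°: sin φ = 0.530343, cos φ = 0.847783, sin λ = 0.837874, cos λ = 0.545864.
ΔE = −sin λ·ΔX + cos λ·ΔY = −(0.837874)·(462.1) + (0.545864)·(234.4) = -259.23 m.
ΔN = −sin φ cos λ·ΔX − sin φ sin λ·ΔY + cos φ·ΔZ = −(0.530343)(0.545864)(462.1) − (0.530343)(0.837874)(234.4) + (0.847783)(-435.7) = -607.31 m.
Horizontal magnitude = √(ΔE² + ΔN²) = √((-259.23)² + (-607.31)²) = 660.33 m.

660 m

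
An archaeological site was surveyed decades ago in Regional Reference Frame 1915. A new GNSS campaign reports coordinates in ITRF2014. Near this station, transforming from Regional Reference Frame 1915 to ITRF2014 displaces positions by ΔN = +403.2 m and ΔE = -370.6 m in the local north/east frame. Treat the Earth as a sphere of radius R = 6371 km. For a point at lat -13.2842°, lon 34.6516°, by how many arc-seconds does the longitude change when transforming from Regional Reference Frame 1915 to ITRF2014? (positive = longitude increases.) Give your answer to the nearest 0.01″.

Δλ = -12.33″

At latitude -13.2842°, cos φ = 0.973242.
One radian of longitude at latitude φ spans R cos φ, so Δλ = ΔE / (R cos φ) = -370.6 / (6371000 × 0.973242) = -5.9769e-05 rad = -12.328″.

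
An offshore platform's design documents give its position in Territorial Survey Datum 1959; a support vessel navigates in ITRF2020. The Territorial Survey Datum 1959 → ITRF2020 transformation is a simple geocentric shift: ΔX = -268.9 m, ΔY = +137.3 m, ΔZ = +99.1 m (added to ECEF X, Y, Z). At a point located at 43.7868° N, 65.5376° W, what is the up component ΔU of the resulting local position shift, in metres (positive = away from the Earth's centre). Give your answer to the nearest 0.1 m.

ΔU = -102.0 m

At φ = 43.7868°, λ = -65.5376°: sin φ = 0.691977, cos φ = 0.721920, sin λ = -0.910233, cos λ = 0.414096.
ΔU = cos φ cos λ·ΔX + cos φ sin λ·ΔY + sin φ·ΔZ = (0.721920)(0.414096)(-268.9) + (0.721920)(-0.910233)(137.3) + (0.691977)(99.1) = -102.03 m.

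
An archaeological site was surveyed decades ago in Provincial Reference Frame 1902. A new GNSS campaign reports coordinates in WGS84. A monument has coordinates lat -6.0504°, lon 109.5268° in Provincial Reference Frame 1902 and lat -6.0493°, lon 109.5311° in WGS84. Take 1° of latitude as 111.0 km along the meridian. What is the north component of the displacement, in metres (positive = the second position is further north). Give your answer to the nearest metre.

ΔN = 122 m

Δφ = -6.0493° − -6.0504° = +0.0011°; Δλ = 109.5311° − 109.5268° = +0.0043°.
ΔN = Δφ × 111000 = 122.1 m; ΔE = Δλ × 111000 × cos(-6.0504°) = +0.0043 × 111000 × 0.994430 = 474.6 m.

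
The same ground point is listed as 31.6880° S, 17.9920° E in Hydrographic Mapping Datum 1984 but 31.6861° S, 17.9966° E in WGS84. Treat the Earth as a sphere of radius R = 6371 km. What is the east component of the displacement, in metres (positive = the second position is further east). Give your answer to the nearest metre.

Δφ = -31.6861° − -31.6880° = +0.0019°; Δλ = 17.9966° − 17.9920° = +0.0046°.
1° along a meridian = πR/180 = 111195 m.
ΔN = Δφ × 111195 = 211.3 m; ΔE = Δλ × 111195 × cos(-31.6880°) = +0.0046 × 111195 × 0.850921 = 435.2 m.

ΔE = 435 m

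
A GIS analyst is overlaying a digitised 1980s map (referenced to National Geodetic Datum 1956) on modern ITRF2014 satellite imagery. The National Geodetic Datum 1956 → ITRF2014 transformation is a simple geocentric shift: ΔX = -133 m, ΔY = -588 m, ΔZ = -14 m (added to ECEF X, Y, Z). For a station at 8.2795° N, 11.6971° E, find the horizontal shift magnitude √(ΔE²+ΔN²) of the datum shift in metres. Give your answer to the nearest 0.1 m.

The local east axis at (φ, λ) is (−sin λ, cos λ, 0), so ΔE = −sin(11.6971°)·(-133) + cos(11.6971°)·(-588) = -548.82 m.
The local north axis is (−sin φ cos λ, −sin φ sin λ, cos φ), giving ΔN = 18.755 + 17.166 − 13.854 = 22.07 m.
Horizontal magnitude = √(ΔE² + ΔN²) = √((-548.82)² + 22.07²) = 549.27 m.

549.3 m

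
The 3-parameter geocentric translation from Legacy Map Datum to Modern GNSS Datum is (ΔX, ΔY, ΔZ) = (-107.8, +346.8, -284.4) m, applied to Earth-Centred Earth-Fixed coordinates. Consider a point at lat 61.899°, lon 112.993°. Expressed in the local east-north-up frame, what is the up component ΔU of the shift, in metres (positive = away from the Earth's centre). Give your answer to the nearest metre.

The local up (radial) axis is (cos φ cos λ, cos φ sin λ, sin φ), giving ΔU = 19.834 + 150.374 − 250.875 = -80.67 m.

ΔU = -81 m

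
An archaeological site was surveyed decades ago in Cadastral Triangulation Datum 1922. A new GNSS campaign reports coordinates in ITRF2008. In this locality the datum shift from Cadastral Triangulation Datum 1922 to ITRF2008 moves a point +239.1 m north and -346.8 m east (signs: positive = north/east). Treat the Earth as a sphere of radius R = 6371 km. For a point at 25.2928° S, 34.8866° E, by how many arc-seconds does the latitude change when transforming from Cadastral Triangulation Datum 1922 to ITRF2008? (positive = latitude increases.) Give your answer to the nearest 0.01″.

Δφ = 7.74″

On a sphere of radius R, 1 rad of latitude = R, so Δφ = ΔN / R = 239.1 / 6371000 = 3.7529e-05 rad = 7.741″.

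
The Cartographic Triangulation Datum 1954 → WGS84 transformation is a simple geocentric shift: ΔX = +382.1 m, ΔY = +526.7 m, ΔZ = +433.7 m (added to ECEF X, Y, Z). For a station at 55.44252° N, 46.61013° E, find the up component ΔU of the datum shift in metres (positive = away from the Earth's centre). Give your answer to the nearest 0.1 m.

ΔU = 723.2 m

The local up (radial) axis is (cos φ cos λ, cos φ sin λ, sin φ), giving ΔU = 148.891 + 217.109 + 357.177 = 723.18 m.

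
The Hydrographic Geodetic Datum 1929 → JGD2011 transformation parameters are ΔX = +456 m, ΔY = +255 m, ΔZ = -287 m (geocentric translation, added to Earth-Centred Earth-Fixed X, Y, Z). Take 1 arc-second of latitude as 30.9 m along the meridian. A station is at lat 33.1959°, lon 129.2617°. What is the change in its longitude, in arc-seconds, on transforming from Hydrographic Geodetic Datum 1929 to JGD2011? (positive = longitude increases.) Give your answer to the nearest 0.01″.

Δλ = -19.90″

sin φ = 0.547503, cos φ = 0.836803, sin λ = 0.774263, cos λ = -0.632863.
East component: ΔE = −sin λ·ΔX + cos λ·ΔY = −(0.774263)(456) + (-0.632863)(255) = -514.44 m.
1° of latitude spans 3600 × 30.90 = 111240 m; at latitude φ, 1° of longitude spans that × cos φ = 93086.0 m, so Δλ = -514.44 / 93086.0 × 3600 = -19.896″.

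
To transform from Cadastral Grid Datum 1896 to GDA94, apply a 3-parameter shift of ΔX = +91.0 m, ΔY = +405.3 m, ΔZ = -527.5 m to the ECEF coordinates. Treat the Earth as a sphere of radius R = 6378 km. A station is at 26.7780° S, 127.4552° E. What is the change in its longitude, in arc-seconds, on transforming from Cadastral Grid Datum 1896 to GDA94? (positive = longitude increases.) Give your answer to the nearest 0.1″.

sin φ = -0.450535, cos φ = 0.892759, sin λ = 0.793829, cos λ = -0.608141.
East component: ΔE = −sin λ·ΔX + cos λ·ΔY = −(0.793829)(91.0) + (-0.608141)(405.3) = -318.72 m.
1° of latitude spans πR/180 = 111317 m; at latitude φ, 1° of longitude spans that × cos φ = 99379.3 m, so Δλ = -318.72 / 99379.3 × 3600 = -11.546″.

Δλ = -11.5″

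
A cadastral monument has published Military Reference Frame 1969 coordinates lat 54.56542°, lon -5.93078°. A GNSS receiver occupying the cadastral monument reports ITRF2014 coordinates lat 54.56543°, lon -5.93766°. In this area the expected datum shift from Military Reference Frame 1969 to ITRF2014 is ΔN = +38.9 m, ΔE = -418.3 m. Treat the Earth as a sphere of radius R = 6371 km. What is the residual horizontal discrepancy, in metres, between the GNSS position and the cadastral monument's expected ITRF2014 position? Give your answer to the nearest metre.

Observed coordinate differences: Δφ = +0.00001°, Δλ = -0.00688°.
Converting to metres (1° lat = 111195 m, cos φ = 0.579773): observed ΔN = 1.1 m, observed ΔE = -443.5 m.
Subtracting the expected shift leaves a residual of 1.1 − (38.9) = -37.8 m north and -443.5 − (-418.3) = -25.2 m east.
Residual distance = √((-37.8)² + (-25.2)²) = 45.4 m.

45 m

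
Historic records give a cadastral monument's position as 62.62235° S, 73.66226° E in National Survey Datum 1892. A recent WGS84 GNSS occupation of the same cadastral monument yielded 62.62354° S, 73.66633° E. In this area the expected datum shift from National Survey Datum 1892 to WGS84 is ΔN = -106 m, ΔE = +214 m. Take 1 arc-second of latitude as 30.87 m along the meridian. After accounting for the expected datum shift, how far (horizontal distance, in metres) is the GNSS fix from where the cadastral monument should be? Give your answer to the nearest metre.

27 m

Observed coordinate differences: Δφ = -0.00119°, Δλ = +0.00407°.
Converting to metres (1° lat = 111132 m, cos φ = 0.459853): observed ΔN = -132.2 m, observed ΔE = 208.0 m.
Subtracting the expected shift leaves a residual of -132.2 − (-106) = -26.2 m north and 208.0 − (214) = -6.0 m east.
Residual distance = √((-26.2)² + (-6.0)²) = 26.9 m.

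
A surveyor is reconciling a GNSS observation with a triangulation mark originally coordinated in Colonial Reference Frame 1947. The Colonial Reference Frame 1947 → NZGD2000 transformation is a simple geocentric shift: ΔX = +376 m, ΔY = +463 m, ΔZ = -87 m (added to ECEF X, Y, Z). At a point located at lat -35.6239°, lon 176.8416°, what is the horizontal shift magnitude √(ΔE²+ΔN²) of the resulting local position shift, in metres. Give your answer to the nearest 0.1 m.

555.6 m

At φ = -35.6239°, λ = 176.8416°: sin φ = -0.582462, cos φ = 0.812858, sin λ = 0.055097, cos λ = -0.998481.
ΔE = −sin λ·ΔX + cos λ·ΔY = −(0.055097)·(376) + (-0.998481)·(463) = -483.01 m.
ΔN = −sin φ cos λ·ΔX − sin φ sin λ·ΔY + cos φ·ΔZ = −(-0.582462)(-0.998481)(376) − (-0.582462)(0.055097)(463) + (0.812858)(-87) = -274.53 m.
Horizontal magnitude = √(ΔE² + ΔN²) = √((-483.01)² + (-274.53)²) = 555.58 m.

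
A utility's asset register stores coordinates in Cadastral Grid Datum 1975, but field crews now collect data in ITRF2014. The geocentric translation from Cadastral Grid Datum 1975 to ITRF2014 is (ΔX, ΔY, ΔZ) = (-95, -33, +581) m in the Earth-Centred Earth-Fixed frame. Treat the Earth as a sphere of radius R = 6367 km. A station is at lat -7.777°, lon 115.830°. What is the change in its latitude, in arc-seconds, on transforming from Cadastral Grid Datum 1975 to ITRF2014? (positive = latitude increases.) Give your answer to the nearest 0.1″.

sin φ = -0.135318, cos φ = 0.990802, sin λ = 0.900091, cos λ = -0.435702.
North component: ΔN = −sin φ cos λ·ΔX − sin φ sin λ·ΔY + cos φ·ΔZ = −(-0.135318)(-0.435702)(-95) − (-0.135318)(0.900091)(-33) + (0.990802)(581) = 577.24 m.
1° of latitude spans πR/180 = 111125 m, so Δφ = 577.24 / 111125 × 3600 = 18.700″.

Δφ = 18.7″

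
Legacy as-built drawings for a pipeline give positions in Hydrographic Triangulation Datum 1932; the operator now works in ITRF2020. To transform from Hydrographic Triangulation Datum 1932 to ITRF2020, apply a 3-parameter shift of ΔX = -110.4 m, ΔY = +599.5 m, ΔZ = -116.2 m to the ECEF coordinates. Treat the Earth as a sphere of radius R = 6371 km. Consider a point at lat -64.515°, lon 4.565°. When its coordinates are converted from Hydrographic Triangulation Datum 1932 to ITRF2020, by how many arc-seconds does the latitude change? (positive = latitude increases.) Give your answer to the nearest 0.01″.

sin φ = -0.902698, cos φ = 0.430275, sin λ = 0.079590, cos λ = 0.996828.
North component: ΔN = −sin φ cos λ·ΔX − sin φ sin λ·ΔY + cos φ·ΔZ = −(-0.902698)(0.996828)(-110.4) − (-0.902698)(0.079590)(599.5) + (0.430275)(-116.2) = -106.27 m.
1° of latitude spans πR/180 = 111195 m, so Δφ = -106.27 / 111195 × 3600 = -3.440″.

Δφ = -3.44″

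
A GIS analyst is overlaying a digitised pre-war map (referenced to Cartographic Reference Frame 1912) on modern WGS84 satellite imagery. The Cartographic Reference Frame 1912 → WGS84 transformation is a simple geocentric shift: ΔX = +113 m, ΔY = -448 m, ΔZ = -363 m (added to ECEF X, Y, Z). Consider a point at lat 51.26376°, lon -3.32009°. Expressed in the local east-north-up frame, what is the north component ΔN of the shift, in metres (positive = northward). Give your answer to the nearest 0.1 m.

The local north axis is (−sin φ cos λ, −sin φ sin λ, cos φ), giving ΔN = -87.996 − 20.238 − 227.142 = -335.38 m.

ΔN = -335.4 m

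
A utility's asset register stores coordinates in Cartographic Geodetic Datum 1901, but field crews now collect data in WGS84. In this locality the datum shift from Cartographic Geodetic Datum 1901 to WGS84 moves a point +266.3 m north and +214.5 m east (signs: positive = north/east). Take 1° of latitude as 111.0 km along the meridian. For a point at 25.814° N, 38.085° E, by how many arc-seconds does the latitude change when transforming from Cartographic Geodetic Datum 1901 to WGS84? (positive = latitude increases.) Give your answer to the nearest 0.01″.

Δφ = 8.64″

1° of latitude = 111.0 km, so Δφ = 266.3 / 111000 = 0.0023991° = 8.637″.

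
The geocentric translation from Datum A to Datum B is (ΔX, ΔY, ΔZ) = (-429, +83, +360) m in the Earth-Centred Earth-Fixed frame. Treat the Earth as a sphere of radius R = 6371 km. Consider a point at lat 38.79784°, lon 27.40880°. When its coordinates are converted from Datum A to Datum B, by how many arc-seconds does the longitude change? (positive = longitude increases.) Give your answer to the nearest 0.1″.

Δλ = 11.3″

sin φ = 0.626574, cos φ = 0.779362, sin λ = 0.460336, cos λ = 0.887745.
East component: ΔE = −sin λ·ΔX + cos λ·ΔY = −(0.460336)(-429) + (0.887745)(83) = 271.17 m.
1° of latitude spans πR/180 = 111195 m; at latitude φ, 1° of longitude spans that × cos φ = 86661.1 m, so Δλ = 271.17 / 86661.1 × 3600 = 11.265″.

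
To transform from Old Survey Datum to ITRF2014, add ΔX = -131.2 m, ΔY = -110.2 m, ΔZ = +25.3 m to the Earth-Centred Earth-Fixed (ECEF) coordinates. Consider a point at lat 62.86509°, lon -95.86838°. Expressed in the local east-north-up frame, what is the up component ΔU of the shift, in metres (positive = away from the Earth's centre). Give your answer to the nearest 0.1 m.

ΔU = 78.6 m

At φ = 62.86509°, λ = -95.86838°: sin φ = 0.889935, cos φ = 0.456087, sin λ = -0.994759, cos λ = -0.102244.
ΔU = cos φ cos λ·ΔX + cos φ sin λ·ΔY + sin φ·ΔZ = (0.456087)(-0.102244)(-131.2) + (0.456087)(-0.994759)(-110.2) + (0.889935)(25.3) = 78.63 m.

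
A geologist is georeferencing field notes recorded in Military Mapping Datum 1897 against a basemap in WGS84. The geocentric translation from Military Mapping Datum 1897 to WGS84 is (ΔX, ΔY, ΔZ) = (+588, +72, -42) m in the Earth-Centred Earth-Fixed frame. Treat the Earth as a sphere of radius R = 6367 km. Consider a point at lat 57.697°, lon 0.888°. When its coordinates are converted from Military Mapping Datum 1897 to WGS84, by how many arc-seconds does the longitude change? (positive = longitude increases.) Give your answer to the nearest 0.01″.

Δλ = 3.81″

sin φ = 0.845234, cos φ = 0.534397, sin λ = 0.015498, cos λ = 0.999880.
East component: ΔE = −sin λ·ΔX + cos λ·ΔY = −(0.015498)(588) + (0.999880)(72) = 62.88 m.
1° of latitude spans πR/180 = 111125 m; at latitude φ, 1° of longitude spans that × cos φ = 59384.9 m, so Δλ = 62.88 / 59384.9 × 3600 = 3.812″.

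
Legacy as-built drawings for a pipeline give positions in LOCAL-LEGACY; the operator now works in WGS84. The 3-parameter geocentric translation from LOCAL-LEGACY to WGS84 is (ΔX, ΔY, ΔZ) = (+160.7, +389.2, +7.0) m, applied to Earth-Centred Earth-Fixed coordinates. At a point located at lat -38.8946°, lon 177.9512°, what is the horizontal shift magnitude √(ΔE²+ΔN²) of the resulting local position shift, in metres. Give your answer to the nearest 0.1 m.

At φ = -38.8946°, λ = 177.9512°: sin φ = -0.627890, cos φ = 0.778302, sin λ = 0.035751, cos λ = -0.999361.
ΔE = −sin λ·ΔX + cos λ·ΔY = −(0.035751)·(160.7) + (-0.999361)·(389.2) = -394.70 m.
ΔN = −sin φ cos λ·ΔX − sin φ sin λ·ΔY + cos φ·ΔZ = −(-0.627890)(-0.999361)(160.7) − (-0.627890)(0.035751)(389.2) + (0.778302)(7.0) = -86.65 m.
Horizontal magnitude = √(ΔE² + ΔN²) = √((-394.70)² + (-86.65)²) = 404.10 m.

404.1 m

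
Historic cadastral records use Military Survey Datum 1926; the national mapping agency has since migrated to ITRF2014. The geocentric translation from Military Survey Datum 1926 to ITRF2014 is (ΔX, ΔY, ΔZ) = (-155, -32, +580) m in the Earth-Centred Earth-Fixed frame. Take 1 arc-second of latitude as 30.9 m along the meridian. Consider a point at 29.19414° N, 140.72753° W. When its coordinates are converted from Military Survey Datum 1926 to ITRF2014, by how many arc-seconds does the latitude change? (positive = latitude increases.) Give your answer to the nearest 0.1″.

sin φ = 0.487770, cos φ = 0.872972, sin λ = -0.633009, cos λ = -0.774144.
North component: ΔN = −sin φ cos λ·ΔX − sin φ sin λ·ΔY + cos φ·ΔZ = −(0.487770)(-0.774144)(-155) − (0.487770)(-0.633009)(-32) + (0.872972)(580) = 437.91 m.
1° of latitude spans 3600 × 30.90 = 111240 m, so Δφ = 437.91 / 111240 × 3600 = 14.172″.

Δφ = 14.2″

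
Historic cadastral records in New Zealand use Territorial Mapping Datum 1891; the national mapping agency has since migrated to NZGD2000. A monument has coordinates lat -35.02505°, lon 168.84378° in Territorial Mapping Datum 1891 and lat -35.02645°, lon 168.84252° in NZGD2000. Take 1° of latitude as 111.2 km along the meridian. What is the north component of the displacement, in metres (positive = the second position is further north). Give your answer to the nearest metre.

Δφ = -35.02645° − -35.02505° = -0.00140°; Δλ = 168.84252° − 168.84378° = -0.00126°.
ΔN = Δφ × 111200 = -155.7 m; ΔE = Δλ × 111200 × cos(-35.02505°) = -0.00126 × 111200 × 0.818901 = -114.7 m.

ΔN = -156 m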